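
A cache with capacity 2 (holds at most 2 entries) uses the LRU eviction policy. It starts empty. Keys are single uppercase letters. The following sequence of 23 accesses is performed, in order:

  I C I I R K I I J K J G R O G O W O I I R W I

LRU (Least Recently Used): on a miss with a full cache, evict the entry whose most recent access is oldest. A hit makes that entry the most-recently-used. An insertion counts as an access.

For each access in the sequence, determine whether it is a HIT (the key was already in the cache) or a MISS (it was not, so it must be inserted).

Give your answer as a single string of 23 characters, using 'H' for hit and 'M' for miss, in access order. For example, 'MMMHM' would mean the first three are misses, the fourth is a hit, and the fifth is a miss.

LRU simulation (capacity=2):
  1. access I: MISS. Cache (LRU->MRU): [I]
  2. access C: MISS. Cache (LRU->MRU): [I C]
  3. access I: HIT. Cache (LRU->MRU): [C I]
  4. access I: HIT. Cache (LRU->MRU): [C I]
  5. access R: MISS, evict C. Cache (LRU->MRU): [I R]
  6. access K: MISS, evict I. Cache (LRU->MRU): [R K]
  7. access I: MISS, evict R. Cache (LRU->MRU): [K I]
  8. access I: HIT. Cache (LRU->MRU): [K I]
  9. access J: MISS, evict K. Cache (LRU->MRU): [I J]
  10. access K: MISS, evict I. Cache (LRU->MRU): [J K]
  11. access J: HIT. Cache (LRU->MRU): [K J]
  12. access G: MISS, evict K. Cache (LRU->MRU): [J G]
  13. access R: MISS, evict J. Cache (LRU->MRU): [G R]
  14. access O: MISS, evict G. Cache (LRU->MRU): [R O]
  15. access G: MISS, evict R. Cache (LRU->MRU): [O G]
  16. access O: HIT. Cache (LRU->MRU): [G O]
  17. access W: MISS, evict G. Cache (LRU->MRU): [O W]
  18. access O: HIT. Cache (LRU->MRU): [W O]
  19. access I: MISS, evict W. Cache (LRU->MRU): [O I]
  20. access I: HIT. Cache (LRU->MRU): [O I]
  21. access R: MISS, evict O. Cache (LRU->MRU): [I R]
  22. access W: MISS, evict I. Cache (LRU->MRU): [R W]
  23. access I: MISS, evict R. Cache (LRU->MRU): [W I]
Total: 7 hits, 16 misses, 14 evictions

Answer: MMHHMMMHMMHMMMMHMHMHMMM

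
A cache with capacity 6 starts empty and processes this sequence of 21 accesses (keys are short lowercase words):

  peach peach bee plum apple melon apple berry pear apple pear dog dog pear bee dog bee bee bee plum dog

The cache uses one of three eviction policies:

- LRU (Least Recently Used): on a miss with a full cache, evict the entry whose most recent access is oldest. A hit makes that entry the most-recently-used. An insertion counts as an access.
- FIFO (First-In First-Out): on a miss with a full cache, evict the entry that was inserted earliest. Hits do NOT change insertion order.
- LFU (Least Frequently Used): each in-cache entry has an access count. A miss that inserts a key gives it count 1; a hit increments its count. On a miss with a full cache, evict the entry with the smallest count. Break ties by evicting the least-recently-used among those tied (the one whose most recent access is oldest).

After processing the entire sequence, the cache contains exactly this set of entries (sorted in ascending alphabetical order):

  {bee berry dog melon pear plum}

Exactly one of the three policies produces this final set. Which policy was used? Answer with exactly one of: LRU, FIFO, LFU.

Answer: FIFO

Derivation:
Simulating under each policy and comparing final sets:
  LRU: final set = {apple bee berry dog pear plum} -> differs
  FIFO: final set = {bee berry dog melon pear plum} -> MATCHES target
  LFU: final set = {apple bee dog peach pear plum} -> differs
Only FIFO produces the target set.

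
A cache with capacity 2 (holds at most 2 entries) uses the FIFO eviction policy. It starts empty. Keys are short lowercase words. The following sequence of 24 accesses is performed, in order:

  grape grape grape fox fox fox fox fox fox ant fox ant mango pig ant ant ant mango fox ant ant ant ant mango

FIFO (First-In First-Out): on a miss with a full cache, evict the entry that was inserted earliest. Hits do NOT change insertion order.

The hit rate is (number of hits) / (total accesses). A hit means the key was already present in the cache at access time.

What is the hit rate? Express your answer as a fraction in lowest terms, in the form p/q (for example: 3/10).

Answer: 7/12

Derivation:
FIFO simulation (capacity=2):
  1. access grape: MISS. Cache (old->new): [grape]
  2. access grape: HIT. Cache (old->new): [grape]
  3. access grape: HIT. Cache (old->new): [grape]
  4. access fox: MISS. Cache (old->new): [grape fox]
  5. access fox: HIT. Cache (old->new): [grape fox]
  6. access fox: HIT. Cache (old->new): [grape fox]
  7. access fox: HIT. Cache (old->new): [grape fox]
  8. access fox: HIT. Cache (old->new): [grape fox]
  9. access fox: HIT. Cache (old->new): [grape fox]
  10. access ant: MISS, evict grape. Cache (old->new): [fox ant]
  11. access fox: HIT. Cache (old->new): [fox ant]
  12. access ant: HIT. Cache (old->new): [fox ant]
  13. access mango: MISS, evict fox. Cache (old->new): [ant mango]
  14. access pig: MISS, evict ant. Cache (old->new): [mango pig]
  15. access ant: MISS, evict mango. Cache (old->new): [pig ant]
  16. access ant: HIT. Cache (old->new): [pig ant]
  17. access ant: HIT. Cache (old->new): [pig ant]
  18. access mango: MISS, evict pig. Cache (old->new): [ant mango]
  19. access fox: MISS, evict ant. Cache (old->new): [mango fox]
  20. access ant: MISS, evict mango. Cache (old->new): [fox ant]
  21. access ant: HIT. Cache (old->new): [fox ant]
  22. access ant: HIT. Cache (old->new): [fox ant]
  23. access ant: HIT. Cache (old->new): [fox ant]
  24. access mango: MISS, evict fox. Cache (old->new): [ant mango]
Total: 14 hits, 10 misses, 8 evictions

Hit rate = 14/24 = 7/12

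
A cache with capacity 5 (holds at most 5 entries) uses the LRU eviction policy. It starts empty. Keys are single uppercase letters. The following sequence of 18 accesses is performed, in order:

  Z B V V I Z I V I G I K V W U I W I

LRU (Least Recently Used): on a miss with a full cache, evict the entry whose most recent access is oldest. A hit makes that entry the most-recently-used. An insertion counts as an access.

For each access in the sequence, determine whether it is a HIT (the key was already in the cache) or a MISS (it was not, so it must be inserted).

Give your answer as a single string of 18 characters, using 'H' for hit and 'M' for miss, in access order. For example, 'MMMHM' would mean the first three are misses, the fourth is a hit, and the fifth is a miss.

Answer: MMMHMHHHHMHMHMMHHH

Derivation:
LRU simulation (capacity=5):
  1. access Z: MISS. Cache (LRU->MRU): [Z]
  2. access B: MISS. Cache (LRU->MRU): [Z B]
  3. access V: MISS. Cache (LRU->MRU): [Z B V]
  4. access V: HIT. Cache (LRU->MRU): [Z B V]
  5. access I: MISS. Cache (LRU->MRU): [Z B V I]
  6. access Z: HIT. Cache (LRU->MRU): [B V I Z]
  7. access I: HIT. Cache (LRU->MRU): [B V Z I]
  8. access V: HIT. Cache (LRU->MRU): [B Z I V]
  9. access I: HIT. Cache (LRU->MRU): [B Z V I]
  10. access G: MISS. Cache (LRU->MRU): [B Z V I G]
  11. access I: HIT. Cache (LRU->MRU): [B Z V G I]
  12. access K: MISS, evict B. Cache (LRU->MRU): [Z V G I K]
  13. access V: HIT. Cache (LRU->MRU): [Z G I K V]
  14. access W: MISS, evict Z. Cache (LRU->MRU): [G I K V W]
  15. access U: MISS, evict G. Cache (LRU->MRU): [I K V W U]
  16. access I: HIT. Cache (LRU->MRU): [K V W U I]
  17. access W: HIT. Cache (LRU->MRU): [K V U I W]
  18. access I: HIT. Cache (LRU->MRU): [K V U W I]
Total: 10 hits, 8 misses, 3 evictions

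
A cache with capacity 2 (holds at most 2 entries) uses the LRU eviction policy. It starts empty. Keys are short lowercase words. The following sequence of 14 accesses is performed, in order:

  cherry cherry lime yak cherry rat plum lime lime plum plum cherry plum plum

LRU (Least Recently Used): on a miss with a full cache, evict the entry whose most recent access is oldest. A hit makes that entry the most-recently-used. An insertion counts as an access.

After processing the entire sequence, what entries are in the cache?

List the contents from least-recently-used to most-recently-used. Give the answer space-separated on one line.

Answer: cherry plum

Derivation:
LRU simulation (capacity=2):
  1. access cherry: MISS. Cache (LRU->MRU): [cherry]
  2. access cherry: HIT. Cache (LRU->MRU): [cherry]
  3. access lime: MISS. Cache (LRU->MRU): [cherry lime]
  4. access yak: MISS, evict cherry. Cache (LRU->MRU): [lime yak]
  5. access cherry: MISS, evict lime. Cache (LRU->MRU): [yak cherry]
  6. access rat: MISS, evict yak. Cache (LRU->MRU): [cherry rat]
  7. access plum: MISS, evict cherry. Cache (LRU->MRU): [rat plum]
  8. access lime: MISS, evict rat. Cache (LRU->MRU): [plum lime]
  9. access lime: HIT. Cache (LRU->MRU): [plum lime]
  10. access plum: HIT. Cache (LRU->MRU): [lime plum]
  11. access plum: HIT. Cache (LRU->MRU): [lime plum]
  12. access cherry: MISS, evict lime. Cache (LRU->MRU): [plum cherry]
  13. access plum: HIT. Cache (LRU->MRU): [cherry plum]
  14. access plum: HIT. Cache (LRU->MRU): [cherry plum]
Total: 6 hits, 8 misses, 6 evictions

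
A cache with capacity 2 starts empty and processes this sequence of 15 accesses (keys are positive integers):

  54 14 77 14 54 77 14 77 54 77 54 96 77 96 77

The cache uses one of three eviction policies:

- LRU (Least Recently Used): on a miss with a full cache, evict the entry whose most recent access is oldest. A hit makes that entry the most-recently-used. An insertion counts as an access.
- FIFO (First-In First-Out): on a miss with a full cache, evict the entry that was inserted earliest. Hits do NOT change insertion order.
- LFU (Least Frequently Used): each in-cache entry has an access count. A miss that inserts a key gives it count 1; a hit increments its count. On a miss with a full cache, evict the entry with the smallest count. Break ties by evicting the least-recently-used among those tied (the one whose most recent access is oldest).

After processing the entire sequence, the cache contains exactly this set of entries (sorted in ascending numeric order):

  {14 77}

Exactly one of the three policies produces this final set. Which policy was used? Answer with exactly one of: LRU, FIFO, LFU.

Answer: LFU

Derivation:
Simulating under each policy and comparing final sets:
  LRU: final set = {77 96} -> differs
  FIFO: final set = {77 96} -> differs
  LFU: final set = {14 77} -> MATCHES target
Only LFU produces the target set.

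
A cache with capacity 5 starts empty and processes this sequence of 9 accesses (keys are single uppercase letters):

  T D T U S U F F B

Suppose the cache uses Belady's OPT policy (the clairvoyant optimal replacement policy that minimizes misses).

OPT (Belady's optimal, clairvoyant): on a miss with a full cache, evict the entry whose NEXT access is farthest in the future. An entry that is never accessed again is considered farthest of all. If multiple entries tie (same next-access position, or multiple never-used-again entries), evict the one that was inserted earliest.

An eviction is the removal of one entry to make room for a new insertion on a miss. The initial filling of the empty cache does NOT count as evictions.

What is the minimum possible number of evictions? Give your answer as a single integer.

OPT (Belady) simulation (capacity=5):
  1. access T: MISS. Cache: [T]
  2. access D: MISS. Cache: [T D]
  3. access T: HIT. Next use of T: never. Cache: [T D]
  4. access U: MISS. Cache: [T D U]
  5. access S: MISS. Cache: [T D U S]
  6. access U: HIT. Next use of U: never. Cache: [T D U S]
  7. access F: MISS. Cache: [T D U S F]
  8. access F: HIT. Next use of F: never. Cache: [T D U S F]
  9. access B: MISS, evict T (next use: never). Cache: [D U S F B]
Total: 3 hits, 6 misses, 1 evictions

Answer: 1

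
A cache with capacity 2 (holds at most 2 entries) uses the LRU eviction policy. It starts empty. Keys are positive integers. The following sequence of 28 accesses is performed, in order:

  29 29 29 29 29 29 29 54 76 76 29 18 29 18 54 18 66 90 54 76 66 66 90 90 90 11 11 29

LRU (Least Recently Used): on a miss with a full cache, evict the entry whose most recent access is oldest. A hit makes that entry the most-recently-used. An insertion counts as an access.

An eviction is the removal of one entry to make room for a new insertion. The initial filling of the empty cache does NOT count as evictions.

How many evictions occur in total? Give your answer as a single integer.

LRU simulation (capacity=2):
  1. access 29: MISS. Cache (LRU->MRU): [29]
  2. access 29: HIT. Cache (LRU->MRU): [29]
  3. access 29: HIT. Cache (LRU->MRU): [29]
  4. access 29: HIT. Cache (LRU->MRU): [29]
  5. access 29: HIT. Cache (LRU->MRU): [29]
  6. access 29: HIT. Cache (LRU->MRU): [29]
  7. access 29: HIT. Cache (LRU->MRU): [29]
  8. access 54: MISS. Cache (LRU->MRU): [29 54]
  9. access 76: MISS, evict 29. Cache (LRU->MRU): [54 76]
  10. access 76: HIT. Cache (LRU->MRU): [54 76]
  11. access 29: MISS, evict 54. Cache (LRU->MRU): [76 29]
  12. access 18: MISS, evict 76. Cache (LRU->MRU): [29 18]
  13. access 29: HIT. Cache (LRU->MRU): [18 29]
  14. access 18: HIT. Cache (LRU->MRU): [29 18]
  15. access 54: MISS, evict 29. Cache (LRU->MRU): [18 54]
  16. access 18: HIT. Cache (LRU->MRU): [54 18]
  17. access 66: MISS, evict 54. Cache (LRU->MRU): [18 66]
  18. access 90: MISS, evict 18. Cache (LRU->MRU): [66 90]
  19. access 54: MISS, evict 66. Cache (LRU->MRU): [90 54]
  20. access 76: MISS, evict 90. Cache (LRU->MRU): [54 76]
  21. access 66: MISS, evict 54. Cache (LRU->MRU): [76 66]
  22. access 66: HIT. Cache (LRU->MRU): [76 66]
  23. access 90: MISS, evict 76. Cache (LRU->MRU): [66 90]
  24. access 90: HIT. Cache (LRU->MRU): [66 90]
  25. access 90: HIT. Cache (LRU->MRU): [66 90]
  26. access 11: MISS, evict 66. Cache (LRU->MRU): [90 11]
  27. access 11: HIT. Cache (LRU->MRU): [90 11]
  28. access 29: MISS, evict 90. Cache (LRU->MRU): [11 29]
Total: 14 hits, 14 misses, 12 evictions

Answer: 12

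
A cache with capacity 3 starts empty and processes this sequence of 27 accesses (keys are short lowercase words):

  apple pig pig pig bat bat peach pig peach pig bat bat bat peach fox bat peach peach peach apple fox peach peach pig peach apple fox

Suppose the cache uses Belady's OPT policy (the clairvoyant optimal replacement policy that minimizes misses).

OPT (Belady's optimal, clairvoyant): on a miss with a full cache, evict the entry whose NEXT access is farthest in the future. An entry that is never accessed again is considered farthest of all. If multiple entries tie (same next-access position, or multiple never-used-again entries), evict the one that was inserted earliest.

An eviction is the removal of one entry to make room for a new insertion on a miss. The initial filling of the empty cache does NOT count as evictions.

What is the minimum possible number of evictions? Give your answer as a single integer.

Answer: 5

Derivation:
OPT (Belady) simulation (capacity=3):
  1. access apple: MISS. Cache: [apple]
  2. access pig: MISS. Cache: [apple pig]
  3. access pig: HIT. Next use of pig: step 4. Cache: [apple pig]
  4. access pig: HIT. Next use of pig: step 8. Cache: [apple pig]
  5. access bat: MISS. Cache: [apple pig bat]
  6. access bat: HIT. Next use of bat: step 11. Cache: [apple pig bat]
  7. access peach: MISS, evict apple (next use: step 20). Cache: [pig bat peach]
  8. access pig: HIT. Next use of pig: step 10. Cache: [pig bat peach]
  9. access peach: HIT. Next use of peach: step 14. Cache: [pig bat peach]
  10. access pig: HIT. Next use of pig: step 24. Cache: [pig bat peach]
  11. access bat: HIT. Next use of bat: step 12. Cache: [pig bat peach]
  12. access bat: HIT. Next use of bat: step 13. Cache: [pig bat peach]
  13. access bat: HIT. Next use of bat: step 16. Cache: [pig bat peach]
  14. access peach: HIT. Next use of peach: step 17. Cache: [pig bat peach]
  15. access fox: MISS, evict pig (next use: step 24). Cache: [bat peach fox]
  16. access bat: HIT. Next use of bat: never. Cache: [bat peach fox]
  17. access peach: HIT. Next use of peach: step 18. Cache: [bat peach fox]
  18. access peach: HIT. Next use of peach: step 19. Cache: [bat peach fox]
  19. access peach: HIT. Next use of peach: step 22. Cache: [bat peach fox]
  20. access apple: MISS, evict bat (next use: never). Cache: [peach fox apple]
  21. access fox: HIT. Next use of fox: step 27. Cache: [peach fox apple]
  22. access peach: HIT. Next use of peach: step 23. Cache: [peach fox apple]
  23. access peach: HIT. Next use of peach: step 25. Cache: [peach fox apple]
  24. access pig: MISS, evict fox (next use: step 27). Cache: [peach apple pig]
  25. access peach: HIT. Next use of peach: never. Cache: [peach apple pig]
  26. access apple: HIT. Next use of apple: never. Cache: [peach apple pig]
  27. access fox: MISS, evict peach (next use: never). Cache: [apple pig fox]
Total: 19 hits, 8 misses, 5 evictions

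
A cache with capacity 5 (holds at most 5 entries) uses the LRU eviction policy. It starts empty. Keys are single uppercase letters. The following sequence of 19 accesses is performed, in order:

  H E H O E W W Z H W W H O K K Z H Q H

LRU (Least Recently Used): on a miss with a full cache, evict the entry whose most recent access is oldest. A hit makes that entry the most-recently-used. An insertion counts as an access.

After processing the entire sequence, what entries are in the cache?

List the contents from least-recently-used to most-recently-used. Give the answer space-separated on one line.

LRU simulation (capacity=5):
  1. access H: MISS. Cache (LRU->MRU): [H]
  2. access E: MISS. Cache (LRU->MRU): [H E]
  3. access H: HIT. Cache (LRU->MRU): [E H]
  4. access O: MISS. Cache (LRU->MRU): [E H O]
  5. access E: HIT. Cache (LRU->MRU): [H O E]
  6. access W: MISS. Cache (LRU->MRU): [H O E W]
  7. access W: HIT. Cache (LRU->MRU): [H O E W]
  8. access Z: MISS. Cache (LRU->MRU): [H O E W Z]
  9. access H: HIT. Cache (LRU->MRU): [O E W Z H]
  10. access W: HIT. Cache (LRU->MRU): [O E Z H W]
  11. access W: HIT. Cache (LRU->MRU): [O E Z H W]
  12. access H: HIT. Cache (LRU->MRU): [O E Z W H]
  13. access O: HIT. Cache (LRU->MRU): [E Z W H O]
  14. access K: MISS, evict E. Cache (LRU->MRU): [Z W H O K]
  15. access K: HIT. Cache (LRU->MRU): [Z W H O K]
  16. access Z: HIT. Cache (LRU->MRU): [W H O K Z]
  17. access H: HIT. Cache (LRU->MRU): [W O K Z H]
  18. access Q: MISS, evict W. Cache (LRU->MRU): [O K Z H Q]
  19. access H: HIT. Cache (LRU->MRU): [O K Z Q H]
Total: 12 hits, 7 misses, 2 evictions

Answer: O K Z Q H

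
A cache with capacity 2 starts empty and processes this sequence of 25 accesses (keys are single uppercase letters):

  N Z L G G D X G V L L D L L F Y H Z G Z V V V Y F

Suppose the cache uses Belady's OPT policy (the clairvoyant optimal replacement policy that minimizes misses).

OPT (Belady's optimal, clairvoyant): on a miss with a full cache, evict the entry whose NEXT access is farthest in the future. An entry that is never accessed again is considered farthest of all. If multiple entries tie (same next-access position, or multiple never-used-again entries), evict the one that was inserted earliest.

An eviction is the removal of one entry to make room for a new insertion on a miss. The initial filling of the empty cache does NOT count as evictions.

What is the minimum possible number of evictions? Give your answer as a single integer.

OPT (Belady) simulation (capacity=2):
  1. access N: MISS. Cache: [N]
  2. access Z: MISS. Cache: [N Z]
  3. access L: MISS, evict N (next use: never). Cache: [Z L]
  4. access G: MISS, evict Z (next use: step 18). Cache: [L G]
  5. access G: HIT. Next use of G: step 8. Cache: [L G]
  6. access D: MISS, evict L (next use: step 10). Cache: [G D]
  7. access X: MISS, evict D (next use: step 12). Cache: [G X]
  8. access G: HIT. Next use of G: step 19. Cache: [G X]
  9. access V: MISS, evict X (next use: never). Cache: [G V]
  10. access L: MISS, evict V (next use: step 21). Cache: [G L]
  11. access L: HIT. Next use of L: step 13. Cache: [G L]
  12. access D: MISS, evict G (next use: step 19). Cache: [L D]
  13. access L: HIT. Next use of L: step 14. Cache: [L D]
  14. access L: HIT. Next use of L: never. Cache: [L D]
  15. access F: MISS, evict L (next use: never). Cache: [D F]
  16. access Y: MISS, evict D (next use: never). Cache: [F Y]
  17. access H: MISS, evict F (next use: step 25). Cache: [Y H]
  18. access Z: MISS, evict H (next use: never). Cache: [Y Z]
  19. access G: MISS, evict Y (next use: step 24). Cache: [Z G]
  20. access Z: HIT. Next use of Z: never. Cache: [Z G]
  21. access V: MISS, evict Z (next use: never). Cache: [G V]
  22. access V: HIT. Next use of V: step 23. Cache: [G V]
  23. access V: HIT. Next use of V: never. Cache: [G V]
  24. access Y: MISS, evict G (next use: never). Cache: [V Y]
  25. access F: MISS, evict V (next use: never). Cache: [Y F]
Total: 8 hits, 17 misses, 15 evictions

Answer: 15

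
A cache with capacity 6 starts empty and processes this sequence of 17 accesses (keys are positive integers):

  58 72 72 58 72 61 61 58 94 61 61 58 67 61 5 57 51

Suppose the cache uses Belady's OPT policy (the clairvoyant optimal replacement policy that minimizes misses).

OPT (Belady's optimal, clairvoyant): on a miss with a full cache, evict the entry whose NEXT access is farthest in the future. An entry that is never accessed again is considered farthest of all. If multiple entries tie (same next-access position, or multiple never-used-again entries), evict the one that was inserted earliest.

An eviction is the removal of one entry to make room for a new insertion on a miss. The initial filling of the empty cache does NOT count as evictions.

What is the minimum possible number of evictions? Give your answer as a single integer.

OPT (Belady) simulation (capacity=6):
  1. access 58: MISS. Cache: [58]
  2. access 72: MISS. Cache: [58 72]
  3. access 72: HIT. Next use of 72: step 5. Cache: [58 72]
  4. access 58: HIT. Next use of 58: step 8. Cache: [58 72]
  5. access 72: HIT. Next use of 72: never. Cache: [58 72]
  6. access 61: MISS. Cache: [58 72 61]
  7. access 61: HIT. Next use of 61: step 10. Cache: [58 72 61]
  8. access 58: HIT. Next use of 58: step 12. Cache: [58 72 61]
  9. access 94: MISS. Cache: [58 72 61 94]
  10. access 61: HIT. Next use of 61: step 11. Cache: [58 72 61 94]
  11. access 61: HIT. Next use of 61: step 14. Cache: [58 72 61 94]
  12. access 58: HIT. Next use of 58: never. Cache: [58 72 61 94]
  13. access 67: MISS. Cache: [58 72 61 94 67]
  14. access 61: HIT. Next use of 61: never. Cache: [58 72 61 94 67]
  15. access 5: MISS. Cache: [58 72 61 94 67 5]
  16. access 57: MISS, evict 58 (next use: never). Cache: [72 61 94 67 5 57]
  17. access 51: MISS, evict 72 (next use: never). Cache: [61 94 67 5 57 51]
Total: 9 hits, 8 misses, 2 evictions

Answer: 2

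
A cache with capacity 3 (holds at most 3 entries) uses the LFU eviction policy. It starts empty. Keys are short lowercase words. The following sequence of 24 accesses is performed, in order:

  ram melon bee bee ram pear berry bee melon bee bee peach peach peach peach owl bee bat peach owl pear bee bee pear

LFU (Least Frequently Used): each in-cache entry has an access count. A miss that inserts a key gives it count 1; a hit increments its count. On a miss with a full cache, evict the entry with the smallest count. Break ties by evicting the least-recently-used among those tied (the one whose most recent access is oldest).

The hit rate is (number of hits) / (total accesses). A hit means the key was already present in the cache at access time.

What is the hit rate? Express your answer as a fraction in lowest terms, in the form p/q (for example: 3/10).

Answer: 13/24

Derivation:
LFU simulation (capacity=3):
  1. access ram: MISS. Cache: [ram(c=1)]
  2. access melon: MISS. Cache: [ram(c=1) melon(c=1)]
  3. access bee: MISS. Cache: [ram(c=1) melon(c=1) bee(c=1)]
  4. access bee: HIT, count now 2. Cache: [ram(c=1) melon(c=1) bee(c=2)]
  5. access ram: HIT, count now 2. Cache: [melon(c=1) bee(c=2) ram(c=2)]
  6. access pear: MISS, evict melon(c=1). Cache: [pear(c=1) bee(c=2) ram(c=2)]
  7. access berry: MISS, evict pear(c=1). Cache: [berry(c=1) bee(c=2) ram(c=2)]
  8. access bee: HIT, count now 3. Cache: [berry(c=1) ram(c=2) bee(c=3)]
  9. access melon: MISS, evict berry(c=1). Cache: [melon(c=1) ram(c=2) bee(c=3)]
  10. access bee: HIT, count now 4. Cache: [melon(c=1) ram(c=2) bee(c=4)]
  11. access bee: HIT, count now 5. Cache: [melon(c=1) ram(c=2) bee(c=5)]
  12. access peach: MISS, evict melon(c=1). Cache: [peach(c=1) ram(c=2) bee(c=5)]
  13. access peach: HIT, count now 2. Cache: [ram(c=2) peach(c=2) bee(c=5)]
  14. access peach: HIT, count now 3. Cache: [ram(c=2) peach(c=3) bee(c=5)]
  15. access peach: HIT, count now 4. Cache: [ram(c=2) peach(c=4) bee(c=5)]
  16. access owl: MISS, evict ram(c=2). Cache: [owl(c=1) peach(c=4) bee(c=5)]
  17. access bee: HIT, count now 6. Cache: [owl(c=1) peach(c=4) bee(c=6)]
  18. access bat: MISS, evict owl(c=1). Cache: [bat(c=1) peach(c=4) bee(c=6)]
  19. access peach: HIT, count now 5. Cache: [bat(c=1) peach(c=5) bee(c=6)]
  20. access owl: MISS, evict bat(c=1). Cache: [owl(c=1) peach(c=5) bee(c=6)]
  21. access pear: MISS, evict owl(c=1). Cache: [pear(c=1) peach(c=5) bee(c=6)]
  22. access bee: HIT, count now 7. Cache: [pear(c=1) peach(c=5) bee(c=7)]
  23. access bee: HIT, count now 8. Cache: [pear(c=1) peach(c=5) bee(c=8)]
  24. access pear: HIT, count now 2. Cache: [pear(c=2) peach(c=5) bee(c=8)]
Total: 13 hits, 11 misses, 8 evictions

Hit rate = 13/24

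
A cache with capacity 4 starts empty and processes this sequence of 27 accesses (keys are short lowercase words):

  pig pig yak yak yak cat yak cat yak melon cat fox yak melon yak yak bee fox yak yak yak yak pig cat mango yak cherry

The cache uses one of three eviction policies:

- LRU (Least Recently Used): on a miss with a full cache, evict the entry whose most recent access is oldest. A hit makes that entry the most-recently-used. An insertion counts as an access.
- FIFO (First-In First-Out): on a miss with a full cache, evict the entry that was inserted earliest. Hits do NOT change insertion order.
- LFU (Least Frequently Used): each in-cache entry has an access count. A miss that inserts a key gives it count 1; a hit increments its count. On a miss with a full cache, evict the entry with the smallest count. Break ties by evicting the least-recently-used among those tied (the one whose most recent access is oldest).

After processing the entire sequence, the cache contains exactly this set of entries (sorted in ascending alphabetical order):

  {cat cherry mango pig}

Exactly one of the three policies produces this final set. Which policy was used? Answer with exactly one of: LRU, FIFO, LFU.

Simulating under each policy and comparing final sets:
  LRU: final set = {cat cherry mango yak} -> differs
  FIFO: final set = {cat cherry mango pig} -> MATCHES target
  LFU: final set = {cat cherry pig yak} -> differs
Only FIFO produces the target set.

Answer: FIFO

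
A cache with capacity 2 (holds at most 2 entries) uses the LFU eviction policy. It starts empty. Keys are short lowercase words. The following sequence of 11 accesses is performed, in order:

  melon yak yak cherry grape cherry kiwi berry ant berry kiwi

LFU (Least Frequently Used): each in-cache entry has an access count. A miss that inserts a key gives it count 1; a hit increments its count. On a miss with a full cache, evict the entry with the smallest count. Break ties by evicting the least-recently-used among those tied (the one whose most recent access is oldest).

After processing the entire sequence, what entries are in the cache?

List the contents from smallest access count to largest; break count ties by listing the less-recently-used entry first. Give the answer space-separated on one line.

LFU simulation (capacity=2):
  1. access melon: MISS. Cache: [melon(c=1)]
  2. access yak: MISS. Cache: [melon(c=1) yak(c=1)]
  3. access yak: HIT, count now 2. Cache: [melon(c=1) yak(c=2)]
  4. access cherry: MISS, evict melon(c=1). Cache: [cherry(c=1) yak(c=2)]
  5. access grape: MISS, evict cherry(c=1). Cache: [grape(c=1) yak(c=2)]
  6. access cherry: MISS, evict grape(c=1). Cache: [cherry(c=1) yak(c=2)]
  7. access kiwi: MISS, evict cherry(c=1). Cache: [kiwi(c=1) yak(c=2)]
  8. access berry: MISS, evict kiwi(c=1). Cache: [berry(c=1) yak(c=2)]
  9. access ant: MISS, evict berry(c=1). Cache: [ant(c=1) yak(c=2)]
  10. access berry: MISS, evict ant(c=1). Cache: [berry(c=1) yak(c=2)]
  11. access kiwi: MISS, evict berry(c=1). Cache: [kiwi(c=1) yak(c=2)]
Total: 1 hits, 10 misses, 8 evictions

Answer: kiwi yak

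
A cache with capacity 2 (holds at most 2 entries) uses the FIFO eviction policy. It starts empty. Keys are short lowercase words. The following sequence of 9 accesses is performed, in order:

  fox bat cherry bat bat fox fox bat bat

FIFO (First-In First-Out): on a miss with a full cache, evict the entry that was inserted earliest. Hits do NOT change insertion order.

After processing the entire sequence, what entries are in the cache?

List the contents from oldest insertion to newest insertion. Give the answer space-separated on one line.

FIFO simulation (capacity=2):
  1. access fox: MISS. Cache (old->new): [fox]
  2. access bat: MISS. Cache (old->new): [fox bat]
  3. access cherry: MISS, evict fox. Cache (old->new): [bat cherry]
  4. access bat: HIT. Cache (old->new): [bat cherry]
  5. access bat: HIT. Cache (old->new): [bat cherry]
  6. access fox: MISS, evict bat. Cache (old->new): [cherry fox]
  7. access fox: HIT. Cache (old->new): [cherry fox]
  8. access bat: MISS, evict cherry. Cache (old->new): [fox bat]
  9. access bat: HIT. Cache (old->new): [fox bat]
Total: 4 hits, 5 misses, 3 evictions

Answer: fox bat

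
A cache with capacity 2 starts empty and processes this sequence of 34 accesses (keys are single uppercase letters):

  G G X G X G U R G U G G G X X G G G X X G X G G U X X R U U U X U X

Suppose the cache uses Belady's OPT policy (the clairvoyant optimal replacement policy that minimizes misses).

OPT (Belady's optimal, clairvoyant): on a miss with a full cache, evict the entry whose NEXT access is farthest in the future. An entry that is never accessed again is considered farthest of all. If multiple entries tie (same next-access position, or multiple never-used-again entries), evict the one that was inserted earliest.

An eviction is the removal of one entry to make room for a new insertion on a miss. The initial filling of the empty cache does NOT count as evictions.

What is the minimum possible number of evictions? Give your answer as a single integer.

Answer: 7

Derivation:
OPT (Belady) simulation (capacity=2):
  1. access G: MISS. Cache: [G]
  2. access G: HIT. Next use of G: step 4. Cache: [G]
  3. access X: MISS. Cache: [G X]
  4. access G: HIT. Next use of G: step 6. Cache: [G X]
  5. access X: HIT. Next use of X: step 14. Cache: [G X]
  6. access G: HIT. Next use of G: step 9. Cache: [G X]
  7. access U: MISS, evict X (next use: step 14). Cache: [G U]
  8. access R: MISS, evict U (next use: step 10). Cache: [G R]
  9. access G: HIT. Next use of G: step 11. Cache: [G R]
  10. access U: MISS, evict R (next use: step 28). Cache: [G U]
  11. access G: HIT. Next use of G: step 12. Cache: [G U]
  12. access G: HIT. Next use of G: step 13. Cache: [G U]
  13. access G: HIT. Next use of G: step 16. Cache: [G U]
  14. access X: MISS, evict U (next use: step 25). Cache: [G X]
  15. access X: HIT. Next use of X: step 19. Cache: [G X]
  16. access G: HIT. Next use of G: step 17. Cache: [G X]
  17. access G: HIT. Next use of G: step 18. Cache: [G X]
  18. access G: HIT. Next use of G: step 21. Cache: [G X]
  19. access X: HIT. Next use of X: step 20. Cache: [G X]
  20. access X: HIT. Next use of X: step 22. Cache: [G X]
  21. access G: HIT. Next use of G: step 23. Cache: [G X]
  22. access X: HIT. Next use of X: step 26. Cache: [G X]
  23. access G: HIT. Next use of G: step 24. Cache: [G X]
  24. access G: HIT. Next use of G: never. Cache: [G X]
  25. access U: MISS, evict G (next use: never). Cache: [X U]
  26. access X: HIT. Next use of X: step 27. Cache: [X U]
  27. access X: HIT. Next use of X: step 32. Cache: [X U]
  28. access R: MISS, evict X (next use: step 32). Cache: [U R]
  29. access U: HIT. Next use of U: step 30. Cache: [U R]
  30. access U: HIT. Next use of U: step 31. Cache: [U R]
  31. access U: HIT. Next use of U: step 33. Cache: [U R]
  32. access X: MISS, evict R (next use: never). Cache: [U X]
  33. access U: HIT. Next use of U: never. Cache: [U X]
  34. access X: HIT. Next use of X: never. Cache: [U X]
Total: 25 hits, 9 misses, 7 evictions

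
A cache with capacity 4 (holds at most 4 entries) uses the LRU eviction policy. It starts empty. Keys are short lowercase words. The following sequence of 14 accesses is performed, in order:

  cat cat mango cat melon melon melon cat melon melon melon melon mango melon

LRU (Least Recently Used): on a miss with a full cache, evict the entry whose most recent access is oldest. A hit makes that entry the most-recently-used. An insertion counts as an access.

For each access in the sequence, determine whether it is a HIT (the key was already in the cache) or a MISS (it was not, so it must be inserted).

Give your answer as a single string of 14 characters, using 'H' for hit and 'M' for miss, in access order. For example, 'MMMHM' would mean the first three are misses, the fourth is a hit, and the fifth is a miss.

Answer: MHMHMHHHHHHHHH

Derivation:
LRU simulation (capacity=4):
  1. access cat: MISS. Cache (LRU->MRU): [cat]
  2. access cat: HIT. Cache (LRU->MRU): [cat]
  3. access mango: MISS. Cache (LRU->MRU): [cat mango]
  4. access cat: HIT. Cache (LRU->MRU): [mango cat]
  5. access melon: MISS. Cache (LRU->MRU): [mango cat melon]
  6. access melon: HIT. Cache (LRU->MRU): [mango cat melon]
  7. access melon: HIT. Cache (LRU->MRU): [mango cat melon]
  8. access cat: HIT. Cache (LRU->MRU): [mango melon cat]
  9. access melon: HIT. Cache (LRU->MRU): [mango cat melon]
  10. access melon: HIT. Cache (LRU->MRU): [mango cat melon]
  11. access melon: HIT. Cache (LRU->MRU): [mango cat melon]
  12. access melon: HIT. Cache (LRU->MRU): [mango cat melon]
  13. access mango: HIT. Cache (LRU->MRU): [cat melon mango]
  14. access melon: HIT. Cache (LRU->MRU): [cat mango melon]
Total: 11 hits, 3 misses, 0 evictions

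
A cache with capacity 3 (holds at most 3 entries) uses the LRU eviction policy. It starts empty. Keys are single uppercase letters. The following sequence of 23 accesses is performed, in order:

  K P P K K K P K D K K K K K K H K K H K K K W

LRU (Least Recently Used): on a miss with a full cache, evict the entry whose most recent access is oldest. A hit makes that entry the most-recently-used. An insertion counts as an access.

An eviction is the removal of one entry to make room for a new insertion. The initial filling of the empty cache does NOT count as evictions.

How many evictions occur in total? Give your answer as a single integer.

LRU simulation (capacity=3):
  1. access K: MISS. Cache (LRU->MRU): [K]
  2. access P: MISS. Cache (LRU->MRU): [K P]
  3. access P: HIT. Cache (LRU->MRU): [K P]
  4. access K: HIT. Cache (LRU->MRU): [P K]
  5. access K: HIT. Cache (LRU->MRU): [P K]
  6. access K: HIT. Cache (LRU->MRU): [P K]
  7. access P: HIT. Cache (LRU->MRU): [K P]
  8. access K: HIT. Cache (LRU->MRU): [P K]
  9. access D: MISS. Cache (LRU->MRU): [P K D]
  10. access K: HIT. Cache (LRU->MRU): [P D K]
  11. access K: HIT. Cache (LRU->MRU): [P D K]
  12. access K: HIT. Cache (LRU->MRU): [P D K]
  13. access K: HIT. Cache (LRU->MRU): [P D K]
  14. access K: HIT. Cache (LRU->MRU): [P D K]
  15. access K: HIT. Cache (LRU->MRU): [P D K]
  16. access H: MISS, evict P. Cache (LRU->MRU): [D K H]
  17. access K: HIT. Cache (LRU->MRU): [D H K]
  18. access K: HIT. Cache (LRU->MRU): [D H K]
  19. access H: HIT. Cache (LRU->MRU): [D K H]
  20. access K: HIT. Cache (LRU->MRU): [D H K]
  21. access K: HIT. Cache (LRU->MRU): [D H K]
  22. access K: HIT. Cache (LRU->MRU): [D H K]
  23. access W: MISS, evict D. Cache (LRU->MRU): [H K W]
Total: 18 hits, 5 misses, 2 evictions

Answer: 2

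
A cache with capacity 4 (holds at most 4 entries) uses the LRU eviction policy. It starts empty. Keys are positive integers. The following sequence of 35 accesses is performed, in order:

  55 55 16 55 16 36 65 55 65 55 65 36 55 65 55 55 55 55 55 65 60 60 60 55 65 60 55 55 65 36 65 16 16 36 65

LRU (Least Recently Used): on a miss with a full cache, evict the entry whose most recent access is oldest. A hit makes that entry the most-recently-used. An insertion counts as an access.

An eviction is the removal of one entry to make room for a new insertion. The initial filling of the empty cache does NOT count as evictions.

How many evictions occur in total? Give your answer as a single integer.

LRU simulation (capacity=4):
  1. access 55: MISS. Cache (LRU->MRU): [55]
  2. access 55: HIT. Cache (LRU->MRU): [55]
  3. access 16: MISS. Cache (LRU->MRU): [55 16]
  4. access 55: HIT. Cache (LRU->MRU): [16 55]
  5. access 16: HIT. Cache (LRU->MRU): [55 16]
  6. access 36: MISS. Cache (LRU->MRU): [55 16 36]
  7. access 65: MISS. Cache (LRU->MRU): [55 16 36 65]
  8. access 55: HIT. Cache (LRU->MRU): [16 36 65 55]
  9. access 65: HIT. Cache (LRU->MRU): [16 36 55 65]
  10. access 55: HIT. Cache (LRU->MRU): [16 36 65 55]
  11. access 65: HIT. Cache (LRU->MRU): [16 36 55 65]
  12. access 36: HIT. Cache (LRU->MRU): [16 55 65 36]
  13. access 55: HIT. Cache (LRU->MRU): [16 65 36 55]
  14. access 65: HIT. Cache (LRU->MRU): [16 36 55 65]
  15. access 55: HIT. Cache (LRU->MRU): [16 36 65 55]
  16. access 55: HIT. Cache (LRU->MRU): [16 36 65 55]
  17. access 55: HIT. Cache (LRU->MRU): [16 36 65 55]
  18. access 55: HIT. Cache (LRU->MRU): [16 36 65 55]
  19. access 55: HIT. Cache (LRU->MRU): [16 36 65 55]
  20. access 65: HIT. Cache (LRU->MRU): [16 36 55 65]
  21. access 60: MISS, evict 16. Cache (LRU->MRU): [36 55 65 60]
  22. access 60: HIT. Cache (LRU->MRU): [36 55 65 60]
  23. access 60: HIT. Cache (LRU->MRU): [36 55 65 60]
  24. access 55: HIT. Cache (LRU->MRU): [36 65 60 55]
  25. access 65: HIT. Cache (LRU->MRU): [36 60 55 65]
  26. access 60: HIT. Cache (LRU->MRU): [36 55 65 60]
  27. access 55: HIT. Cache (LRU->MRU): [36 65 60 55]
  28. access 55: HIT. Cache (LRU->MRU): [36 65 60 55]
  29. access 65: HIT. Cache (LRU->MRU): [36 60 55 65]
  30. access 36: HIT. Cache (LRU->MRU): [60 55 65 36]
  31. access 65: HIT. Cache (LRU->MRU): [60 55 36 65]
  32. access 16: MISS, evict 60. Cache (LRU->MRU): [55 36 65 16]
  33. access 16: HIT. Cache (LRU->MRU): [55 36 65 16]
  34. access 36: HIT. Cache (LRU->MRU): [55 65 16 36]
  35. access 65: HIT. Cache (LRU->MRU): [55 16 36 65]
Total: 29 hits, 6 misses, 2 evictions

Answer: 2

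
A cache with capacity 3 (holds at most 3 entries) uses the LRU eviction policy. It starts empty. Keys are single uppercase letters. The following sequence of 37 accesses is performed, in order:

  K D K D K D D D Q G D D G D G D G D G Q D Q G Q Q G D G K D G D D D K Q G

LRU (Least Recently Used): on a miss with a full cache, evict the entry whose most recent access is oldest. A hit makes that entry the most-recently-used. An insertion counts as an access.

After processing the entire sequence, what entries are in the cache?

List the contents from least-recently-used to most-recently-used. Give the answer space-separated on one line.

LRU simulation (capacity=3):
  1. access K: MISS. Cache (LRU->MRU): [K]
  2. access D: MISS. Cache (LRU->MRU): [K D]
  3. access K: HIT. Cache (LRU->MRU): [D K]
  4. access D: HIT. Cache (LRU->MRU): [K D]
  5. access K: HIT. Cache (LRU->MRU): [D K]
  6. access D: HIT. Cache (LRU->MRU): [K D]
  7. access D: HIT. Cache (LRU->MRU): [K D]
  8. access D: HIT. Cache (LRU->MRU): [K D]
  9. access Q: MISS. Cache (LRU->MRU): [K D Q]
  10. access G: MISS, evict K. Cache (LRU->MRU): [D Q G]
  11. access D: HIT. Cache (LRU->MRU): [Q G D]
  12. access D: HIT. Cache (LRU->MRU): [Q G D]
  13. access G: HIT. Cache (LRU->MRU): [Q D G]
  14. access D: HIT. Cache (LRU->MRU): [Q G D]
  15. access G: HIT. Cache (LRU->MRU): [Q D G]
  16. access D: HIT. Cache (LRU->MRU): [Q G D]
  17. access G: HIT. Cache (LRU->MRU): [Q D G]
  18. access D: HIT. Cache (LRU->MRU): [Q G D]
  19. access G: HIT. Cache (LRU->MRU): [Q D G]
  20. access Q: HIT. Cache (LRU->MRU): [D G Q]
  21. access D: HIT. Cache (LRU->MRU): [G Q D]
  22. access Q: HIT. Cache (LRU->MRU): [G D Q]
  23. access G: HIT. Cache (LRU->MRU): [D Q G]
  24. access Q: HIT. Cache (LRU->MRU): [D G Q]
  25. access Q: HIT. Cache (LRU->MRU): [D G Q]
  26. access G: HIT. Cache (LRU->MRU): [D Q G]
  27. access D: HIT. Cache (LRU->MRU): [Q G D]
  28. access G: HIT. Cache (LRU->MRU): [Q D G]
  29. access K: MISS, evict Q. Cache (LRU->MRU): [D G K]
  30. access D: HIT. Cache (LRU->MRU): [G K D]
  31. access G: HIT. Cache (LRU->MRU): [K D G]
  32. access D: HIT. Cache (LRU->MRU): [K G D]
  33. access D: HIT. Cache (LRU->MRU): [K G D]
  34. access D: HIT. Cache (LRU->MRU): [K G D]
  35. access K: HIT. Cache (LRU->MRU): [G D K]
  36. access Q: MISS, evict G. Cache (LRU->MRU): [D K Q]
  37. access G: MISS, evict D. Cache (LRU->MRU): [K Q G]
Total: 30 hits, 7 misses, 4 evictions

Answer: K Q G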